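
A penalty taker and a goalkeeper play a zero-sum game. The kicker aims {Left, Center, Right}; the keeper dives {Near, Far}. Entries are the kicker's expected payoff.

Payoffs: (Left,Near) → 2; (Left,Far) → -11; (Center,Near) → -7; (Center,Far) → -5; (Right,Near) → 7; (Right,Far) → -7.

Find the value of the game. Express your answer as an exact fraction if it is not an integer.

-21/4

Row minima: Left → -11, Center → -7, Right → -7; maximin = -7.
Column maxima: Near → 7, Far → -5; minimax = -5.
-7 ≠ -5, so there is no saddle point; optimal play is mixed.
Left is strictly dominated by Right, so the kicker never plays it.
On the remaining 2×2 (Center, Right vs Near, Far):
Let the kicker play Center with probability p. Expected payoff against Near: (-7)p + 7(1−p) = −14p + 7; against Far: (-5)p + (-7)(1−p) = 2p − 7.
Setting these equal: −14p + 7 = 2p − 7 ⇒ −16p = -14 ⇒ p = 7/8, and the value is (-14)·(7/8) + 7 = -21/4.
For the keeper: with q = P(Near), equating Center's and Right's payoffs gives −2q − 5 = 14q − 7 ⇒ q = 1/8.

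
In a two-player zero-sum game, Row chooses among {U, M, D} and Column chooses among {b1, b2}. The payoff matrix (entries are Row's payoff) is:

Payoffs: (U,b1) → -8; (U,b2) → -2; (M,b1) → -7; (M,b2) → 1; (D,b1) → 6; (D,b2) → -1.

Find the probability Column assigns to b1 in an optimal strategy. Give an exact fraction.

Row minima: U → -8, M → -7, D → -1; maximin = -1.
Column maxima: b1 → 6, b2 → 1; minimax = 1.
-1 ≠ 1, so there is no saddle point; optimal play is mixed.
U is strictly dominated by M, so Row never plays it.
On the remaining 2×2 (M, D vs b1, b2):
Let Row play M with probability p. Expected payoff against b1: (-7)p + 6(1−p) = −13p + 6; against b2: 1p + (-1)(1−p) = 2p − 1.
Setting these equal: −13p + 6 = 2p − 1 ⇒ −15p = -7 ⇒ p = 7/15, and the value is (-13)·(7/15) + 6 = -1/15.
For Column: with q = P(b1), equating M's and D's payoffs gives −8q + 1 = 7q − 1 ⇒ q = 2/15.

2/15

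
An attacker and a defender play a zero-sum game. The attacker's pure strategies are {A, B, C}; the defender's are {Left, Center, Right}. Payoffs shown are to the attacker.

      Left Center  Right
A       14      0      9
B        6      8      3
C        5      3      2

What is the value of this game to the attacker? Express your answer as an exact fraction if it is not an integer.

Row minima: A → 0, B → 3, C → 2; maximin = 3.
Column maxima: Left → 14, Center → 8, Right → 9; minimax = 8.
3 ≠ 8, so there is no saddle point; optimal play is mixed.
C is strictly dominated by B, so the attacker never plays it.
Left is strictly dominated by Right (it gives the attacker strictly more in every row), so the defender never plays it.
On the remaining 2×2 (A, B vs Center, Right):
Let the attacker play A with probability p. Expected payoff against Center: 0p + 8(1−p) = −8p + 8; against Right: 9p + 3(1−p) = 6p + 3.
Setting these equal: −8p + 8 = 6p + 3 ⇒ −14p = -5 ⇒ p = 5/14, and the value is (-8)·(5/14) + 8 = 36/7.
For the defender: with q = P(Center), equating A's and B's payoffs gives −9q + 9 = 5q + 3 ⇒ q = 3/7.

36/7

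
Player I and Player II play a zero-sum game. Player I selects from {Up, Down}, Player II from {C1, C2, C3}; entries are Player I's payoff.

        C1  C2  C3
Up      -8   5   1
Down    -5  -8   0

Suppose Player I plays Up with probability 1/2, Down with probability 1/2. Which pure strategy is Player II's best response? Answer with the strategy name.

C1

If Player II plays C1, Player I's expected payoff is (1/2)·(-8) + (1/2)·(-5) = -13/2.
If Player II plays C2, Player I's expected payoff is (1/2)·5 + (1/2)·(-8) = -3/2.
If Player II plays C3, Player I's expected payoff is (1/2)·1 + (1/2)·0 = 1/2.
Player II minimizes Player I's payoff; the smallest is -13/2, so the best response is C1.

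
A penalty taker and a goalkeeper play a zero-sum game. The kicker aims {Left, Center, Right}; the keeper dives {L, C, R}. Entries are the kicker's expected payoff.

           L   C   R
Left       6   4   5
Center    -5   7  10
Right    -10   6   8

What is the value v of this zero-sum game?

31/7

Row minima: Left → 4, Center → -5, Right → -10; maximin = 4.
Column maxima: L → 6, C → 7, R → 10; minimax = 6.
4 ≠ 6, so there is no saddle point; optimal play is mixed.
Right is strictly dominated by Center, so the kicker never plays it.
R is strictly dominated by C (it gives the kicker strictly more in every row), so the keeper never plays it.
On the remaining 2×2 (Left, Center vs L, C):
Let the kicker play Left with probability p. Expected payoff against L: 6p + (-5)(1−p) = 11p − 5; against C: 4p + 7(1−p) = −3p + 7.
Setting these equal: 11p − 5 = −3p + 7 ⇒ 14p = 12 ⇒ p = 6/7, and the value is (11)·(6/7) − 5 = 31/7.
For the keeper: with q = P(L), equating Left's and Center's payoffs gives 2q + 4 = −12q + 7 ⇒ q = 3/14.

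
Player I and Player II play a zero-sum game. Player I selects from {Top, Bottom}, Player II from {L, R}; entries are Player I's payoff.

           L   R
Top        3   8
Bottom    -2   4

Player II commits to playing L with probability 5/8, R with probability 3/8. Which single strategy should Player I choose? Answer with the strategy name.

Expected payoff of Top: (5/8)·3 + (3/8)·8 = 39/8.
Expected payoff of Bottom: (5/8)·(-2) + (3/8)·4 = 1/4.
The largest is 39/8, so Player I's best response is Top.

Top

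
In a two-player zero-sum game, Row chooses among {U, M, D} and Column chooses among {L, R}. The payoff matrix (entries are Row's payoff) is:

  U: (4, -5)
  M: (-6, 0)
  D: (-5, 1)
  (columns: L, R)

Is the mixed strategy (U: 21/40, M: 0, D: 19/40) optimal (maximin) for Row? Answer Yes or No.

Against L this mix gives (21/40)·4 + (19/40)·(-5) = -11/40.
Against R this mix gives (21/40)·(-5) + (19/40)·1 = -43/20.
Column will play R, holding Row to -43/20. Shifting weight toward the row that does better against R would raise this floor (the equalizing mix achieves -7/5 against both R and L), so the proposed strategy is not optimal.

No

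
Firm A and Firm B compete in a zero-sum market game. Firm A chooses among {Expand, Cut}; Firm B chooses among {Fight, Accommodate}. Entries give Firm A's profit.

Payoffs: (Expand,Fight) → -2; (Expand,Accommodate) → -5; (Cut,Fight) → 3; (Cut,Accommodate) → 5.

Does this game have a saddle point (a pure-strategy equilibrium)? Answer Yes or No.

Row minima: Expand → -5, Cut → 3; maximin = 3.
Column maxima: Fight → 3, Accommodate → 5; minimax = 3.
maximin = minimax = 3, so a saddle point exists.

Yes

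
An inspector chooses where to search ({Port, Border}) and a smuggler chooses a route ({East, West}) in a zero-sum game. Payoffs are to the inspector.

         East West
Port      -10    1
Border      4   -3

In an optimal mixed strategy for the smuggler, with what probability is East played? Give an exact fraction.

2/9

Row minima: Port → -10, Border → -3; maximin = -3.
Column maxima: East → 4, West → 1; minimax = 1.
-3 ≠ 1, so there is no saddle point; optimal play is mixed.
Let the inspector play Port with probability p. Expected payoff against East: (-10)p + 4(1−p) = −14p + 4; against West: 1p + (-3)(1−p) = 4p − 3.
Setting these equal: −14p + 4 = 4p − 3 ⇒ −18p = -7 ⇒ p = 7/18, and the value is (-14)·(7/18) + 4 = -13/9.
For the smuggler: with q = P(East), equating Port's and Border's payoffs gives −11q + 1 = 7q − 3 ⇒ q = 2/9.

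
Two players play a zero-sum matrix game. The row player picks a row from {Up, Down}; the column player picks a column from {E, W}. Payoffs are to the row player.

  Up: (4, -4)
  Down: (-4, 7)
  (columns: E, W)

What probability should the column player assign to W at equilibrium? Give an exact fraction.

8/19

Row minima: Up → -4, Down → -4; maximin = -4.
Column maxima: E → 4, W → 7; minimax = 4.
-4 ≠ 4, so there is no saddle point; optimal play is mixed.
Let the row player play Up with probability p. Expected payoff against E: 4p + (-4)(1−p) = 8p − 4; against W: (-4)p + 7(1−p) = −11p + 7.
Setting these equal: 8p − 4 = −11p + 7 ⇒ 19p = 11 ⇒ p = 11/19, and the value is (8)·(11/19) − 4 = 12/19.
For the column player: with q = P(E), equating Up's and Down's payoffs gives 8q − 4 = −11q + 7 ⇒ q = 11/19.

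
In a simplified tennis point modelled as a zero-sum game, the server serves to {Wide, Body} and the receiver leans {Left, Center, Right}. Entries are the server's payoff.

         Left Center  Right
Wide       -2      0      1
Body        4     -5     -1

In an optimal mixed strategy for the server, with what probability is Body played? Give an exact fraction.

Row minima: Wide → -2, Body → -5; maximin = -2.
Column maxima: Left → 4, Center → 0, Right → 1; minimax = 0.
-2 ≠ 0, so there is no saddle point; optimal play is mixed.
Right is strictly dominated by Center (it gives the server strictly more in every row), so the receiver never plays it.
On the remaining 2×2 (Wide, Body vs Left, Center):
Let the server play Wide with probability p. Expected payoff against Left: (-2)p + 4(1−p) = −6p + 4; against Center: 0p + (-5)(1−p) = 5p − 5.
Setting these equal: −6p + 4 = 5p − 5 ⇒ −11p = -9 ⇒ p = 9/11, and the value is (-6)·(9/11) + 4 = -10/11.
For the receiver: with q = P(Left), equating Wide's and Body's payoffs gives −2q = 9q − 5 ⇒ q = 5/11.

2/11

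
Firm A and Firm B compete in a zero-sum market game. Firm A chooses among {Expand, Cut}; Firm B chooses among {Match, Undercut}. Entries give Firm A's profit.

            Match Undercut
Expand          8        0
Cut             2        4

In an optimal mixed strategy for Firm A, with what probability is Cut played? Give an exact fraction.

4/5

Row minima: Expand → 0, Cut → 2; maximin = 2.
Column maxima: Match → 8, Undercut → 4; minimax = 4.
2 ≠ 4, so there is no saddle point; optimal play is mixed.
Let Firm A play Expand with probability p. Expected payoff against Match: 8p + 2(1−p) = 6p + 2; against Undercut: 0p + 4(1−p) = −4p + 4.
Setting these equal: 6p + 2 = −4p + 4 ⇒ 10p = 2 ⇒ p = 1/5, and the value is (6)·(1/5) + 2 = 16/5.
For Firm B: with q = P(Match), equating Expand's and Cut's payoffs gives 8q = −2q + 4 ⇒ q = 2/5.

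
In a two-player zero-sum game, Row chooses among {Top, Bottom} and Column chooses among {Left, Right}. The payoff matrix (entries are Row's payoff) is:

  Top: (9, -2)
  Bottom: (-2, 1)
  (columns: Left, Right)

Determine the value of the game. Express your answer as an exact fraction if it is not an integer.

Row minima: Top → -2, Bottom → -2; maximin = -2.
Column maxima: Left → 9, Right → 1; minimax = 1.
-2 ≠ 1, so there is no saddle point; optimal play is mixed.
Let Row play Top with probability p. Expected payoff against Left: 9p + (-2)(1−p) = 11p − 2; against Right: (-2)p + 1(1−p) = −3p + 1.
Setting these equal: 11p − 2 = −3p + 1 ⇒ 14p = 3 ⇒ p = 3/14, and the value is (11)·(3/14) − 2 = 5/14.
For Column: with q = P(Left), equating Top's and Bottom's payoffs gives 11q − 2 = −3q + 1 ⇒ q = 3/14.

5/14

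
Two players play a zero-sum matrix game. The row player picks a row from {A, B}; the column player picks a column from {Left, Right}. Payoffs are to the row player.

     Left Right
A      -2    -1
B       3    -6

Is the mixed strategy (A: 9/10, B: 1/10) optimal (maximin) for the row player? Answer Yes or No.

Yes

Against Left this mix gives (9/10)·(-2) + (1/10)·3 = -3/2.
Against Right this mix gives (9/10)·(-1) + (1/10)·(-6) = -3/2.
All of the column player's active replies (Left, Right) yield -3/2, and no column does worse for the row player. The mix makes the column player indifferent and guarantees -3/2, so it is optimal.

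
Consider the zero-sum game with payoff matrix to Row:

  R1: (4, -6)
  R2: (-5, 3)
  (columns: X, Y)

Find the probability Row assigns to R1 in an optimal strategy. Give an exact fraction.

4/9

Row minima: R1 → -6, R2 → -5; maximin = -5.
Column maxima: X → 4, Y → 3; minimax = 3.
-5 ≠ 3, so there is no saddle point; optimal play is mixed.
Let Row play R1 with probability p. Expected payoff against X: 4p + (-5)(1−p) = 9p − 5; against Y: (-6)p + 3(1−p) = −9p + 3.
Setting these equal: 9p − 5 = −9p + 3 ⇒ 18p = 8 ⇒ p = 4/9, and the value is (9)·(4/9) − 5 = -1.
For Column: with q = P(X), equating R1's and R2's payoffs gives 10q − 6 = −8q + 3 ⇒ q = 1/2.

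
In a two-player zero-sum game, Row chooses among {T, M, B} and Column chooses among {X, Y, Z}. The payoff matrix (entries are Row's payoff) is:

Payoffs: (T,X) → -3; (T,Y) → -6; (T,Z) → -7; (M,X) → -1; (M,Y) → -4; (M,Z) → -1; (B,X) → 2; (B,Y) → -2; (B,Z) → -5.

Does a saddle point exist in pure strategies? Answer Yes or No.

No

Row minima: T → -7, M → -4, B → -5; maximin = -4.
Column maxima: X → 2, Y → -2, Z → -1; minimax = -2.
-4 ≠ -2, so no pure-strategy equilibrium exists.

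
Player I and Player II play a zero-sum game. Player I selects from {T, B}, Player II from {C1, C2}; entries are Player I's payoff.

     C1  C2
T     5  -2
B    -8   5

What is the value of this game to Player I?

Row minima: T → -2, B → -8; maximin = -2.
Column maxima: C1 → 5, C2 → 5; minimax = 5.
-2 ≠ 5, so there is no saddle point; optimal play is mixed.
Let Player I play T with probability p. Expected payoff against C1: 5p + (-8)(1−p) = 13p − 8; against C2: (-2)p + 5(1−p) = −7p + 5.
Setting these equal: 13p − 8 = −7p + 5 ⇒ 20p = 13 ⇒ p = 13/20, and the value is (13)·(13/20) − 8 = 9/20.
For Player II: with q = P(C1), equating T's and B's payoffs gives 7q − 2 = −13q + 5 ⇒ q = 7/20.

9/20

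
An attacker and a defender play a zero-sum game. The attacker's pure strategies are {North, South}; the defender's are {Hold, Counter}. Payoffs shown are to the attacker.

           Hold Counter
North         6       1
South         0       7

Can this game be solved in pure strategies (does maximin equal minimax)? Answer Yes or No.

Row minima: North → 1, South → 0; maximin = 1.
Column maxima: Hold → 6, Counter → 7; minimax = 6.
1 ≠ 6, so no pure-strategy equilibrium exists.

No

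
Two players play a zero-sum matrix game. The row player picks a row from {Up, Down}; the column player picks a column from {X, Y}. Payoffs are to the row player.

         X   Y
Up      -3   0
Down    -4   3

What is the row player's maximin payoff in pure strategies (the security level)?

-3

Row minima: Up → -3, Down → -4.
The best of these is -3.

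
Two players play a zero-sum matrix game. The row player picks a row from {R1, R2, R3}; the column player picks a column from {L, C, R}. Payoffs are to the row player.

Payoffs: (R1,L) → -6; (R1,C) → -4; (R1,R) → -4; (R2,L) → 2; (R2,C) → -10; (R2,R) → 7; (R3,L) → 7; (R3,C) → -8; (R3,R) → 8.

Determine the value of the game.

Row minima: R1 → -6, R2 → -10, R3 → -8; maximin = -6.
Column maxima: L → 7, C → -4, R → 8; minimax = -4.
-6 ≠ -4, so there is no saddle point; optimal play is mixed.
R2 is strictly dominated by R3, so the row player never plays it.
R is strictly dominated by L (it gives the row player strictly more in every row), so the column player never plays it.
On the remaining 2×2 (R1, R3 vs L, C):
Let the row player play R1 with probability p. Expected payoff against L: (-6)p + 7(1−p) = −13p + 7; against C: (-4)p + (-8)(1−p) = 4p − 8.
Setting these equal: −13p + 7 = 4p − 8 ⇒ −17p = -15 ⇒ p = 15/17, and the value is (-13)·(15/17) + 7 = -76/17.
For the column player: with q = P(L), equating R1's and R3's payoffs gives −2q − 4 = 15q − 8 ⇒ q = 4/17.

-76/17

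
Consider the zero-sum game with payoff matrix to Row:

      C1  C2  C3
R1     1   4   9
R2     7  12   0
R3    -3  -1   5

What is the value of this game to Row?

21/5

Row minima: R1 → 1, R2 → 0, R3 → -3; maximin = 1.
Column maxima: C1 → 7, C2 → 12, C3 → 9; minimax = 7.
1 ≠ 7, so there is no saddle point; optimal play is mixed.
R3 is strictly dominated by R1, so Row never plays it.
C2 is strictly dominated by C1 (it gives Row strictly more in every row), so Column never plays it.
On the remaining 2×2 (R1, R2 vs C1, C3):
Let Row play R1 with probability p. Expected payoff against C1: 1p + 7(1−p) = −6p + 7; against C3: 9p + 0(1−p) = 9p.
Setting these equal: −6p + 7 = 9p ⇒ −15p = -7 ⇒ p = 7/15, and the value is (-6)·(7/15) + 7 = 21/5.
For Column: with q = P(C1), equating R1's and R2's payoffs gives −8q + 9 = 7q ⇒ q = 3/5.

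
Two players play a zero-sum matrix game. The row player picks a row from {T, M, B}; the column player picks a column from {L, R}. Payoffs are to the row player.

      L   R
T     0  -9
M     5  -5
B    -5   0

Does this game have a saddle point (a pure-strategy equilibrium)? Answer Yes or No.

Row minima: T → -9, M → -5, B → -5; maximin = -5.
Column maxima: L → 5, R → 0; minimax = 0.
-5 ≠ 0, so no pure-strategy equilibrium exists.

No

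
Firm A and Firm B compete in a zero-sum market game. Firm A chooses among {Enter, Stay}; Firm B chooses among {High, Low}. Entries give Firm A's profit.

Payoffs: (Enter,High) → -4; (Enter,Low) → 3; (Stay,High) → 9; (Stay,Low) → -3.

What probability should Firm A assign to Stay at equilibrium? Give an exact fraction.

Row minima: Enter → -4, Stay → -3; maximin = -3.
Column maxima: High → 9, Low → 3; minimax = 3.
-3 ≠ 3, so there is no saddle point; optimal play is mixed.
Let Firm A play Enter with probability p. Expected payoff against High: (-4)p + 9(1−p) = −13p + 9; against Low: 3p + (-3)(1−p) = 6p − 3.
Setting these equal: −13p + 9 = 6p − 3 ⇒ −19p = -12 ⇒ p = 12/19, and the value is (-13)·(12/19) + 9 = 15/19.
For Firm B: with q = P(High), equating Enter's and Stay's payoffs gives −7q + 3 = 12q − 3 ⇒ q = 6/19.

7/19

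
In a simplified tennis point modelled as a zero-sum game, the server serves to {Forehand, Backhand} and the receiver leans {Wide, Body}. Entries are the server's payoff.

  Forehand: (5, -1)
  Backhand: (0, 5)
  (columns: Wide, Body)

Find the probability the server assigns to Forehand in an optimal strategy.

Row minima: Forehand → -1, Backhand → 0; maximin = 0.
Column maxima: Wide → 5, Body → 5; minimax = 5.
0 ≠ 5, so there is no saddle point; optimal play is mixed.
Let the server play Forehand with probability p. Expected payoff against Wide: 5p + 0(1−p) = 5p; against Body: (-1)p + 5(1−p) = −6p + 5.
Setting these equal: 5p = −6p + 5 ⇒ 11p = 5 ⇒ p = 5/11, and the value is (5)·(5/11) = 25/11.
For the receiver: with q = P(Wide), equating Forehand's and Backhand's payoffs gives 6q − 1 = −5q + 5 ⇒ q = 6/11.

5/11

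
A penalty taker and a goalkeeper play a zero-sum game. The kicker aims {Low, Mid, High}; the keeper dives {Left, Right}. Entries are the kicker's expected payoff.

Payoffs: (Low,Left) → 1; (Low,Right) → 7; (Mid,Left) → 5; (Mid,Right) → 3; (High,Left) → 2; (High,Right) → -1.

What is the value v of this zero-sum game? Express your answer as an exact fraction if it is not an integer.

4

Row minima: Low → 1, Mid → 3, High → -1; maximin = 3.
Column maxima: Left → 5, Right → 7; minimax = 5.
3 ≠ 5, so there is no saddle point; optimal play is mixed.
High is strictly dominated by Mid, so the kicker never plays it.
On the remaining 2×2 (Low, Mid vs Left, Right):
Let the kicker play Low with probability p. Expected payoff against Left: 1p + 5(1−p) = −4p + 5; against Right: 7p + 3(1−p) = 4p + 3.
Setting these equal: −4p + 5 = 4p + 3 ⇒ −8p = -2 ⇒ p = 1/4, and the value is (-4)·(1/4) + 5 = 4.
For the keeper: with q = P(Left), equating Low's and Mid's payoffs gives −6q + 7 = 2q + 3 ⇒ q = 1/2.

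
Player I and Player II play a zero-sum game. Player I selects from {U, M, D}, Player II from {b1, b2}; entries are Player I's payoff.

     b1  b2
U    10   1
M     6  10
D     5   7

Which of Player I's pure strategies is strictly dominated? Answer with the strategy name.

D

M gives a strictly higher payoff than D against every column: 6 > 5, 10 > 7.
So D is strictly dominated and Player I never plays it.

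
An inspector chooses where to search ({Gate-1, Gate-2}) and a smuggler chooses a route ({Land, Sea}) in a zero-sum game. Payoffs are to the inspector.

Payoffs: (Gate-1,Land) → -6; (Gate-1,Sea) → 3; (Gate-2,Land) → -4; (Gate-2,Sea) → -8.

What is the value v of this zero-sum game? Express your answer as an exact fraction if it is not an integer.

Row minima: Gate-1 → -6, Gate-2 → -8; maximin = -6.
Column maxima: Land → -4, Sea → 3; minimax = -4.
-6 ≠ -4, so there is no saddle point; optimal play is mixed.
Let the inspector play Gate-1 with probability p. Expected payoff against Land: (-6)p + (-4)(1−p) = −2p − 4; against Sea: 3p + (-8)(1−p) = 11p − 8.
Setting these equal: −2p − 4 = 11p − 8 ⇒ −13p = -4 ⇒ p = 4/13, and the value is (-2)·(4/13) − 4 = -60/13.
For the smuggler: with q = P(Land), equating Gate-1's and Gate-2's payoffs gives −9q + 3 = 4q − 8 ⇒ q = 11/13.

-60/13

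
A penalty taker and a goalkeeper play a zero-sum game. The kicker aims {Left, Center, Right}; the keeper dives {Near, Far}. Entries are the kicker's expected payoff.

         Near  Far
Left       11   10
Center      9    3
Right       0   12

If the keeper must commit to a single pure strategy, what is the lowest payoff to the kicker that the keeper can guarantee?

Column maxima: Near → 11, Far → 12.
The smallest of these is 11.

11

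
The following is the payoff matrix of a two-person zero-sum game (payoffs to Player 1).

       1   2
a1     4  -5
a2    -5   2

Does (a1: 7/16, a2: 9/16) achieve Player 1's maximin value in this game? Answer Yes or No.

Against 1 this mix gives (7/16)·4 + (9/16)·(-5) = -17/16.
Against 2 this mix gives (7/16)·(-5) + (9/16)·2 = -17/16.
All of Player 2's active replies (1, 2) yield -17/16, and no column does worse for Player 1. The mix makes Player 2 indifferent and guarantees -17/16, so it is optimal.

Yes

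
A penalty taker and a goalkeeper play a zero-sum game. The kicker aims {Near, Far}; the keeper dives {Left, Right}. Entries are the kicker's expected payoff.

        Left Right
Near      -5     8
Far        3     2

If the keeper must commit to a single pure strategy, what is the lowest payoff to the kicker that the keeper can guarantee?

3

Column maxima: Left → 3, Right → 8.
The smallest of these is 3.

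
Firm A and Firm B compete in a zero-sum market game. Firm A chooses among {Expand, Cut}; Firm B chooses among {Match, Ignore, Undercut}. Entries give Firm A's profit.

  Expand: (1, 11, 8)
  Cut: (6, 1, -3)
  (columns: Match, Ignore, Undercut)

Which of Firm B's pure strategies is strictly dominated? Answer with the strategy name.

Undercut holds Firm A's payoff strictly below Ignore in every row: 8 < 11, -3 < 1.
So Ignore is strictly dominated for Firm B.

Ignore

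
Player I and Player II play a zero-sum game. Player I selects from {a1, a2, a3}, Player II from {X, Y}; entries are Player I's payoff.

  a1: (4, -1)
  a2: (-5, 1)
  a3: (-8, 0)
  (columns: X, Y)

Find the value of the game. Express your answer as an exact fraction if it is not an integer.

Row minima: a1 → -1, a2 → -5, a3 → -8; maximin = -1.
Column maxima: X → 4, Y → 1; minimax = 1.
-1 ≠ 1, so there is no saddle point; optimal play is mixed.
a3 is strictly dominated by a2, so Player I never plays it.
On the remaining 2×2 (a1, a2 vs X, Y):
Let Player I play a1 with probability p. Expected payoff against X: 4p + (-5)(1−p) = 9p − 5; against Y: (-1)p + 1(1−p) = −2p + 1.
Setting these equal: 9p − 5 = −2p + 1 ⇒ 11p = 6 ⇒ p = 6/11, and the value is (9)·(6/11) − 5 = -1/11.
For Player II: with q = P(X), equating a1's and a2's payoffs gives 5q − 1 = −6q + 1 ⇒ q = 2/11.

-1/11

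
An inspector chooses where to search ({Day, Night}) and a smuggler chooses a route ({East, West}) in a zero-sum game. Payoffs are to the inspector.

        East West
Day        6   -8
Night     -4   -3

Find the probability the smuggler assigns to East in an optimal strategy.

Row minima: Day → -8, Night → -4; maximin = -4.
Column maxima: East → 6, West → -3; minimax = -3.
-4 ≠ -3, so there is no saddle point; optimal play is mixed.
Let the inspector play Day with probability p. Expected payoff against East: 6p + (-4)(1−p) = 10p − 4; against West: (-8)p + (-3)(1−p) = −5p − 3.
Setting these equal: 10p − 4 = −5p − 3 ⇒ 15p = 1 ⇒ p = 1/15, and the value is (10)·(1/15) − 4 = -10/3.
For the smuggler: with q = P(East), equating Day's and Night's payoffs gives 14q − 8 = −q − 3 ⇒ q = 1/3.

1/3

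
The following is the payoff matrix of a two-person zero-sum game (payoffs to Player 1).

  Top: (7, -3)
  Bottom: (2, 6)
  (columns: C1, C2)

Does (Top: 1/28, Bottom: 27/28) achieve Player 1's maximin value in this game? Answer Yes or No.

Against C1 this mix gives (1/28)·7 + (27/28)·2 = 61/28.
Against C2 this mix gives (1/28)·(-3) + (27/28)·6 = 159/28.
Player 2 will play C1, holding Player 1 to 61/28. Shifting weight toward the row that does better against C1 would raise this floor (the equalizing mix achieves 24/7 against both C1 and C2), so the proposed strategy is not optimal.

No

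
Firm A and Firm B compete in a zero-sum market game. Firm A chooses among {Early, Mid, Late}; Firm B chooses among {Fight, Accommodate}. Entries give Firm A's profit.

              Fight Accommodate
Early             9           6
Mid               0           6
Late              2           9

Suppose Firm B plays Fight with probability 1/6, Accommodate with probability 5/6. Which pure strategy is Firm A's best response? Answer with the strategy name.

Late

Expected payoff of Early: (1/6)·9 + (5/6)·6 = 13/2.
Expected payoff of Mid: (1/6)·0 + (5/6)·6 = 5.
Expected payoff of Late: (1/6)·2 + (5/6)·9 = 47/6.
The largest is 47/6, so Firm A's best response is Late.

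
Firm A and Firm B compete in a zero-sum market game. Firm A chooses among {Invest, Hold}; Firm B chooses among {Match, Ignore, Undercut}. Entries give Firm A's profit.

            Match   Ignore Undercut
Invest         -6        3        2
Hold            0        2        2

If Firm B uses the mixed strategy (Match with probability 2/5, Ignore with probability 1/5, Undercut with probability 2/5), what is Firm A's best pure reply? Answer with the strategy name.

Hold

Expected payoff of Invest: (2/5)·(-6) + (1/5)·3 + (2/5)·2 = -1.
Expected payoff of Hold: (2/5)·0 + (1/5)·2 + (2/5)·2 = 6/5.
The largest is 6/5, so Firm A's best response is Hold.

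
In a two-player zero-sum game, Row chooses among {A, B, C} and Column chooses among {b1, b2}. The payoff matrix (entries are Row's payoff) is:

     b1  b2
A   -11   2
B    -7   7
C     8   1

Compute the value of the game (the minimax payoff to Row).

3

Row minima: A → -11, B → -7, C → 1; maximin = 1.
Column maxima: b1 → 8, b2 → 7; minimax = 7.
1 ≠ 7, so there is no saddle point; optimal play is mixed.
A is strictly dominated by B, so Row never plays it.
On the remaining 2×2 (B, C vs b1, b2):
Let Row play B with probability p. Expected payoff against b1: (-7)p + 8(1−p) = −15p + 8; against b2: 7p + 1(1−p) = 6p + 1.
Setting these equal: −15p + 8 = 6p + 1 ⇒ −21p = -7 ⇒ p = 1/3, and the value is (-15)·(1/3) + 8 = 3.
For Column: with q = P(b1), equating B's and C's payoffs gives −14q + 7 = 7q + 1 ⇒ q = 2/7.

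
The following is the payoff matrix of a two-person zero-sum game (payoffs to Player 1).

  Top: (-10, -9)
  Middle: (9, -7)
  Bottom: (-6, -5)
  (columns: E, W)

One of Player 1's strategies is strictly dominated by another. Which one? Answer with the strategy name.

Middle gives a strictly higher payoff than Top against every column: 9 > -10, -7 > -9.
So Top is strictly dominated and Player 1 never plays it.

Top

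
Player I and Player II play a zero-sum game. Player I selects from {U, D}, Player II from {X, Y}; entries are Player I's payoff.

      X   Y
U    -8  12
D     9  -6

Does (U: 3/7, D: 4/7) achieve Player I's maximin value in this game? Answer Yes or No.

Against X this mix gives (3/7)·(-8) + (4/7)·9 = 12/7.
Against Y this mix gives (3/7)·12 + (4/7)·(-6) = 12/7.
All of Player II's active replies (X, Y) yield 12/7, and no column does worse for Player I. The mix makes Player II indifferent and guarantees 12/7, so it is optimal.

Yes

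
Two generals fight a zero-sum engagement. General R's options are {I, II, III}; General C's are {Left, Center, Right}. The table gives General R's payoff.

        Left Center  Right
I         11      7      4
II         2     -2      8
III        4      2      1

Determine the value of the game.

Row minima: I → 4, II → -2, III → 1; maximin = 4.
Column maxima: Left → 11, Center → 7, Right → 8; minimax = 7.
4 ≠ 7, so there is no saddle point; optimal play is mixed.
III is strictly dominated by I, so General R never plays it.
Left is strictly dominated by Center (it gives General R strictly more in every row), so General C never plays it.
On the remaining 2×2 (I, II vs Center, Right):
Let General R play I with probability p. Expected payoff against Center: 7p + (-2)(1−p) = 9p − 2; against Right: 4p + 8(1−p) = −4p + 8.
Setting these equal: 9p − 2 = −4p + 8 ⇒ 13p = 10 ⇒ p = 10/13, and the value is (9)·(10/13) − 2 = 64/13.
For General C: with q = P(Center), equating I's and II's payoffs gives 3q + 4 = −10q + 8 ⇒ q = 4/13.

64/13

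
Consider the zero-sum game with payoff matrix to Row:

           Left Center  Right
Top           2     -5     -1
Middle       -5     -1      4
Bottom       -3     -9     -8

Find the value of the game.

Row minima: Top → -5, Middle → -5, Bottom → -9; maximin = -5.
Column maxima: Left → 2, Center → -1, Right → 4; minimax = -1.
-5 ≠ -1, so there is no saddle point; optimal play is mixed.
Bottom is strictly dominated by Top, so Row never plays it.
Right is strictly dominated by Center (it gives Row strictly more in every row), so Column never plays it.
On the remaining 2×2 (Top, Middle vs Left, Center):
Let Row play Top with probability p. Expected payoff against Left: 2p + (-5)(1−p) = 7p − 5; against Center: (-5)p + (-1)(1−p) = −4p − 1.
Setting these equal: 7p − 5 = −4p − 1 ⇒ 11p = 4 ⇒ p = 4/11, and the value is (7)·(4/11) − 5 = -27/11.
For Column: with q = P(Left), equating Top's and Middle's payoffs gives 7q − 5 = −4q − 1 ⇒ q = 4/11.

-27/11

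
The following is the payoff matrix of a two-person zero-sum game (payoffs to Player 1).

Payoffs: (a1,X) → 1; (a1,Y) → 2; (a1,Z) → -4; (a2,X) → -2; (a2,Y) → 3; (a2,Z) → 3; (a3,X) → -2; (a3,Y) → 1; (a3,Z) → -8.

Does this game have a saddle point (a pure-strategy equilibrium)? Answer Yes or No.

Row minima: a1 → -4, a2 → -2, a3 → -8; maximin = -2.
Column maxima: X → 1, Y → 3, Z → 3; minimax = 1.
-2 ≠ 1, so no pure-strategy equilibrium exists.

No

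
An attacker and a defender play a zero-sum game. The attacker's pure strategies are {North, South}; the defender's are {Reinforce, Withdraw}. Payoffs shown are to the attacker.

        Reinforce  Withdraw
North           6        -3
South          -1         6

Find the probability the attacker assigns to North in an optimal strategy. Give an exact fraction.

7/16

Row minima: North → -3, South → -1; maximin = -1.
Column maxima: Reinforce → 6, Withdraw → 6; minimax = 6.
-1 ≠ 6, so there is no saddle point; optimal play is mixed.
Let the attacker play North with probability p. Expected payoff against Reinforce: 6p + (-1)(1−p) = 7p − 1; against Withdraw: (-3)p + 6(1−p) = −9p + 6.
Setting these equal: 7p − 1 = −9p + 6 ⇒ 16p = 7 ⇒ p = 7/16, and the value is (7)·(7/16) − 1 = 33/16.
For the defender: with q = P(Reinforce), equating North's and South's payoffs gives 9q − 3 = −7q + 6 ⇒ q = 9/16.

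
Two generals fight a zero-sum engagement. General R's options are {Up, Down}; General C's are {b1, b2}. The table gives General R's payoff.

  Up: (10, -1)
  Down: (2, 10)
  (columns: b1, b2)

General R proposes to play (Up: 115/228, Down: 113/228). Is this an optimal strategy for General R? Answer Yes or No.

No

Against b1 this mix gives (115/228)·10 + (113/228)·2 = 344/57.
Against b2 this mix gives (115/228)·(-1) + (113/228)·10 = 1015/228.
General C will play b2, holding General R to 1015/228. Shifting weight toward the row that does better against b2 would raise this floor (the equalizing mix achieves 102/19 against both b2 and b1), so the proposed strategy is not optimal.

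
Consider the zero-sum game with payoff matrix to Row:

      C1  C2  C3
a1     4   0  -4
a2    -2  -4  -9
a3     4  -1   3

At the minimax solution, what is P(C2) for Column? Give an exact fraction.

7/8

Row minima: a1 → -4, a2 → -9, a3 → -1; maximin = -1.
Column maxima: C1 → 4, C2 → 0, C3 → 3; minimax = 0.
-1 ≠ 0, so there is no saddle point; optimal play is mixed.
a2 is strictly dominated by a1, so Row never plays it.
C1 is strictly dominated by C2 (it gives Row strictly more in every row), so Column never plays it.
On the remaining 2×2 (a1, a3 vs C2, C3):
Let Row play a1 with probability p. Expected payoff against C2: 0p + (-1)(1−p) = p − 1; against C3: (-4)p + 3(1−p) = −7p + 3.
Setting these equal: p − 1 = −7p + 3 ⇒ 8p = 4 ⇒ p = 1/2, and the value is (1)·(1/2) − 1 = -1/2.
For Column: with q = P(C2), equating a1's and a3's payoffs gives 4q − 4 = −4q + 3 ⇒ q = 7/8.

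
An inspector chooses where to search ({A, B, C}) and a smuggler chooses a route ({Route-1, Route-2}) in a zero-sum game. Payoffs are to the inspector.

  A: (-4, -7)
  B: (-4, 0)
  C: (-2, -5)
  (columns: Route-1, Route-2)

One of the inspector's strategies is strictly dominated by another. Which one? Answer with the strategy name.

A

C gives a strictly higher payoff than A against every column: -2 > -4, -5 > -7.
So A is strictly dominated and the inspector never plays it.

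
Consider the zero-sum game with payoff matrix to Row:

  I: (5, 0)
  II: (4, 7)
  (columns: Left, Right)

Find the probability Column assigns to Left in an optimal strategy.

7/8

Row minima: I → 0, II → 4; maximin = 4.
Column maxima: Left → 5, Right → 7; minimax = 5.
4 ≠ 5, so there is no saddle point; optimal play is mixed.
Let Row play I with probability p. Expected payoff against Left: 5p + 4(1−p) = p + 4; against Right: 0p + 7(1−p) = −7p + 7.
Setting these equal: p + 4 = −7p + 7 ⇒ 8p = 3 ⇒ p = 3/8, and the value is (1)·(3/8) + 4 = 35/8.
For Column: with q = P(Left), equating I's and II's payoffs gives 5q = −3q + 7 ⇒ q = 7/8.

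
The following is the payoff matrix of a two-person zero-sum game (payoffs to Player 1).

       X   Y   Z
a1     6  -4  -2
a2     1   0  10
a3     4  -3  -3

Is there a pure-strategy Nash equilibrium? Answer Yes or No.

Row minima: a1 → -4, a2 → 0, a3 → -3; maximin = 0.
Column maxima: X → 6, Y → 0, Z → 10; minimax = 0.
maximin = minimax = 0, so a saddle point exists.

Yes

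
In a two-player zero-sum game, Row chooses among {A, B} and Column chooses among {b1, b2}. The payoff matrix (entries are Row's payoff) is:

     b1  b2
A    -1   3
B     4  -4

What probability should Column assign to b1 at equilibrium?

Row minima: A → -1, B → -4; maximin = -1.
Column maxima: b1 → 4, b2 → 3; minimax = 3.
-1 ≠ 3, so there is no saddle point; optimal play is mixed.
Let Row play A with probability p. Expected payoff against b1: (-1)p + 4(1−p) = −5p + 4; against b2: 3p + (-4)(1−p) = 7p − 4.
Setting these equal: −5p + 4 = 7p − 4 ⇒ −12p = -8 ⇒ p = 2/3, and the value is (-5)·(2/3) + 4 = 2/3.
For Column: with q = P(b1), equating A's and B's payoffs gives −4q + 3 = 8q − 4 ⇒ q = 7/12.

7/12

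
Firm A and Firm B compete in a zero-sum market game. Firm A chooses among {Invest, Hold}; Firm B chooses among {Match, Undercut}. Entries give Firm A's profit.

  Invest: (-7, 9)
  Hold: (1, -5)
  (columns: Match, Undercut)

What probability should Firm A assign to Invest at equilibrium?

3/11

Row minima: Invest → -7, Hold → -5; maximin = -5.
Column maxima: Match → 1, Undercut → 9; minimax = 1.
-5 ≠ 1, so there is no saddle point; optimal play is mixed.
Let Firm A play Invest with probability p. Expected payoff against Match: (-7)p + 1(1−p) = −8p + 1; against Undercut: 9p + (-5)(1−p) = 14p − 5.
Setting these equal: −8p + 1 = 14p − 5 ⇒ −22p = -6 ⇒ p = 3/11, and the value is (-8)·(3/11) + 1 = -13/11.
For Firm B: with q = P(Match), equating Invest's and Hold's payoffs gives −16q + 9 = 6q − 5 ⇒ q = 7/11.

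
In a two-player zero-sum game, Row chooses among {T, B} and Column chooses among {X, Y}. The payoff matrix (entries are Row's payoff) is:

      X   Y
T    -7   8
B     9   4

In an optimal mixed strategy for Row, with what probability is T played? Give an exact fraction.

1/4

Row minima: T → -7, B → 4; maximin = 4.
Column maxima: X → 9, Y → 8; minimax = 8.
4 ≠ 8, so there is no saddle point; optimal play is mixed.
Let Row play T with probability p. Expected payoff against X: (-7)p + 9(1−p) = −16p + 9; against Y: 8p + 4(1−p) = 4p + 4.
Setting these equal: −16p + 9 = 4p + 4 ⇒ −20p = -5 ⇒ p = 1/4, and the value is (-16)·(1/4) + 9 = 5.
For Column: with q = P(X), equating T's and B's payoffs gives −15q + 8 = 5q + 4 ⇒ q = 1/5.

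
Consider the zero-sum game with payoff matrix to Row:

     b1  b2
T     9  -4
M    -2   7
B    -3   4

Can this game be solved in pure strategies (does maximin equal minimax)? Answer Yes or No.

Row minima: T → -4, M → -2, B → -3; maximin = -2.
Column maxima: b1 → 9, b2 → 7; minimax = 7.
-2 ≠ 7, so no pure-strategy equilibrium exists.

No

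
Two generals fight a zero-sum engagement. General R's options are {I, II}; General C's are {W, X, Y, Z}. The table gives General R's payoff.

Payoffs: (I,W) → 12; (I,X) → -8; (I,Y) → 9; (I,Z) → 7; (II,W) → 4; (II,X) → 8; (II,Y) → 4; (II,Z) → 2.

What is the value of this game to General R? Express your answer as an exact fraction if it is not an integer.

24/7

Row minima: I → -8, II → 2; maximin = 2.
Column maxima: W → 12, X → 8, Y → 9, Z → 7; minimax = 7.
2 ≠ 7, so there is no saddle point; optimal play is mixed.
W is strictly dominated by Z (it gives General R strictly more in every row), so General C never plays it.
Y is strictly dominated by Z (it gives General R strictly more in every row), so General C never plays it.
On the remaining 2×2 (I, II vs X, Z):
Let General R play I with probability p. Expected payoff against X: (-8)p + 8(1−p) = −16p + 8; against Z: 7p + 2(1−p) = 5p + 2.
Setting these equal: −16p + 8 = 5p + 2 ⇒ −21p = -6 ⇒ p = 2/7, and the value is (-16)·(2/7) + 8 = 24/7.
For General C: with q = P(X), equating I's and II's payoffs gives −15q + 7 = 6q + 2 ⇒ q = 5/21.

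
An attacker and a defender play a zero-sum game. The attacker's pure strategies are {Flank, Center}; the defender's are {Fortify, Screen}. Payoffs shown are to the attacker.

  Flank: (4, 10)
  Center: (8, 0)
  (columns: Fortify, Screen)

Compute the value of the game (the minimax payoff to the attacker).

40/7

Row minima: Flank → 4, Center → 0; maximin = 4.
Column maxima: Fortify → 8, Screen → 10; minimax = 8.
4 ≠ 8, so there is no saddle point; optimal play is mixed.
Let the attacker play Flank with probability p. Expected payoff against Fortify: 4p + 8(1−p) = −4p + 8; against Screen: 10p + 0(1−p) = 10p.
Setting these equal: −4p + 8 = 10p ⇒ −14p = -8 ⇒ p = 4/7, and the value is (-4)·(4/7) + 8 = 40/7.
For the defender: with q = P(Fortify), equating Flank's and Center's payoffs gives −6q + 10 = 8q ⇒ q = 5/7.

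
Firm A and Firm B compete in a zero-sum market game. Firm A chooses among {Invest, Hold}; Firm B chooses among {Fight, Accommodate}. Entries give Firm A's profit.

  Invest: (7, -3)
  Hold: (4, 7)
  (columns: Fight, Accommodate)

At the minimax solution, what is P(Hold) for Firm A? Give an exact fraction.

Row minima: Invest → -3, Hold → 4; maximin = 4.
Column maxima: Fight → 7, Accommodate → 7; minimax = 7.
4 ≠ 7, so there is no saddle point; optimal play is mixed.
Let Firm A play Invest with probability p. Expected payoff against Fight: 7p + 4(1−p) = 3p + 4; against Accommodate: (-3)p + 7(1−p) = −10p + 7.
Setting these equal: 3p + 4 = −10p + 7 ⇒ 13p = 3 ⇒ p = 3/13, and the value is (3)·(3/13) + 4 = 61/13.
For Firm B: with q = P(Fight), equating Invest's and Hold's payoffs gives 10q − 3 = −3q + 7 ⇒ q = 10/13.

10/13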